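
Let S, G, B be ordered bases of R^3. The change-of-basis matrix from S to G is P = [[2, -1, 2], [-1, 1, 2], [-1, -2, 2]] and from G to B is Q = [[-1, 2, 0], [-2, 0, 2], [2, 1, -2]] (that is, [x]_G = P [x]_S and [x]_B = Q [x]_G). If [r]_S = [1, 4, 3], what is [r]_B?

First [r]_G = P [r]_S = [4, 9, -3].
Then [r]_B = Q [r]_G = [14, -14, 23].

[14, -14, 23]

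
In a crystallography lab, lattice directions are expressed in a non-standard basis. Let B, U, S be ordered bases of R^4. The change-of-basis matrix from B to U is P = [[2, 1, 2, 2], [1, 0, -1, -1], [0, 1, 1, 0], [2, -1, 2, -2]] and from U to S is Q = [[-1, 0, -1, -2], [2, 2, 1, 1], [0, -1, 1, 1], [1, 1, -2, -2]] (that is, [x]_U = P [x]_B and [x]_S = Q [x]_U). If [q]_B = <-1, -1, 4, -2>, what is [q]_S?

<-26, 10, 17, -30>

Composing the changes, [q]_S = Q P [q]_B.
Q P = [[-6, 0, -7, 2], [8, 2, 5, 0], [1, 0, 4, -1], [-1, 1, -5, 5]]; applying this to <-1, -1, 4, -2> gives <-26, 10, 17, -30>.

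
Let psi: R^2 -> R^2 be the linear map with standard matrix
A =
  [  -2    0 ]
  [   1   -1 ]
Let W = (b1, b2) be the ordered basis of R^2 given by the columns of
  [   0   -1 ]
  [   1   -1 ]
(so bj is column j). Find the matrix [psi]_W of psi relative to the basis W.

[[-1, -2], [0, -2]]

The j-th column of [psi]_W is [psi(bj)]_W.
psi(b1) = A b1 = (0, -1) = -b1 + 0·b2, so column 1 is (-1, 0).
Repeating for b2 and assembling the columns gives [[-1, -2], [0, -2]].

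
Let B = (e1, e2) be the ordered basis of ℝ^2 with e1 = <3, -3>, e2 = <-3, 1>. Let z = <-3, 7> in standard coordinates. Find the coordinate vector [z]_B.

Write z = c_1 e1 + c_2 e2 and solve for the c_i.
System: 3c_1 - 3c_2 = -3, -3c_1 + c_2 = 7; solving gives c_1 = -3, c_2 = -2.
Check: -3e1 - 2e2 = <-3, 7>.

<-3, -2>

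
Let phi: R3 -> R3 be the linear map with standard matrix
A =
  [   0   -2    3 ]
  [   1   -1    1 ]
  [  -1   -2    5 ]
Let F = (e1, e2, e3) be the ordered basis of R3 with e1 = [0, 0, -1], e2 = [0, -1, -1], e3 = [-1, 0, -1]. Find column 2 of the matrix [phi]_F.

Column 2 of [phi]_F is the F-coordinate vector of phi(e2).
In standard coordinates phi(e2) = A e2 = [-1, 0, -3].
Converting to F: [-1, 0, -3] = 2e1 + 0·e2 + e3, so the coordinate vector is [2, 0, 1].

[2, 0, 1]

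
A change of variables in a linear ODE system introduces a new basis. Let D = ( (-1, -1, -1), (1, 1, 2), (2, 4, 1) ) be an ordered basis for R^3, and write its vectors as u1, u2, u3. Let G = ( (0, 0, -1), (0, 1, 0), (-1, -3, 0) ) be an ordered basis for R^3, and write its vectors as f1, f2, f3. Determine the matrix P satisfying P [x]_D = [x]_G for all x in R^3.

[[1, -2, -1], [2, -2, -2], [1, -1, -2]]

Take x = uj: its D-coordinates are the j-th standard unit vector, so P e_j — column j of P — equals [uj]_G.
u1 = f1 + 2f2 + f3, giving column 1 = (1, 2, 1); repeating for each j gives P = [[1, -2, -1], [2, -2, -2], [1, -1, -2]].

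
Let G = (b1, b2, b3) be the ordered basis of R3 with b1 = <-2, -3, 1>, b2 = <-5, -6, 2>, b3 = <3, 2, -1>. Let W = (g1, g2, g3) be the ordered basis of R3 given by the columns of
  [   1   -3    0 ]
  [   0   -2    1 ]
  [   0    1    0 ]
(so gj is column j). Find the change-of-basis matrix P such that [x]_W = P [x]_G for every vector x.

Take x = bj: its G-coordinates are the j-th standard unit vector, so P e_j — column j of P — equals [bj]_W.
b1 = g1 + g2 - g3, giving column 1 = <1, 1, -1>; repeating for each j gives P = [[1, 1, 0], [1, 2, -1], [-1, -2, 0]].

[[1, 1, 0], [1, 2, -1], [-1, -2, 0]]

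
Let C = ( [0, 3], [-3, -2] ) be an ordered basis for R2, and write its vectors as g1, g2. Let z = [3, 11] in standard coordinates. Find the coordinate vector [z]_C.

We seek scalars with c_1 g1 + c_2 g2 = z; equivalently solve M c = z where the columns of M are g1, g2.
System: 0c_1 - 3c_2 = 3, 3c_1 - 2c_2 = 11; solving gives c_1 = 3, c_2 = -1.
Check: 3g1 - g2 = [3, 11].

[3, -1]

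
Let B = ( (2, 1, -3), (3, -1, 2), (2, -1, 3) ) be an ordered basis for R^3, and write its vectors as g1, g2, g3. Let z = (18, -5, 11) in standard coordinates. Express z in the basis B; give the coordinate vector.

Write z = c_1 g1 + ... + c_3 g3 and solve for the c_i.
Row-reducing the augmented matrix [M | z] gives c = (1, 4, 2).
Check: g1 + 4g2 + 2g3 = (18, -5, 11).

(1, 4, 2)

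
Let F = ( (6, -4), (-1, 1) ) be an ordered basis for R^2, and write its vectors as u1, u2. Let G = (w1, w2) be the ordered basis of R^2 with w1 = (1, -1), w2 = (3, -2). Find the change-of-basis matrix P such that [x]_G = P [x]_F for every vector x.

[[0, -1], [2, 0]]

Take x = uj: its F-coordinates are the j-th standard unit vector, so P e_j — column j of P — equals [uj]_G.
u1 = 0·w1 + 2w2, giving column 1 = (0, 2); repeating for each j gives P = [[0, -1], [2, 0]].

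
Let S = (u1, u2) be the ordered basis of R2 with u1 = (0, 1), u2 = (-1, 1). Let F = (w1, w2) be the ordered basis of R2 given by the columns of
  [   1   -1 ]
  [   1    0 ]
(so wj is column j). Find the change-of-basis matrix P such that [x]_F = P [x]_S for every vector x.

[[1, 1], [1, 2]]

Let M have columns uj and N have columns wj. Then for every x, N [x]_F = x = M [x]_S, so P = N^(-1) M.
Since det N = 1, N^(-1) has integer entries; multiplying gives P = [[1, 1], [1, 2]].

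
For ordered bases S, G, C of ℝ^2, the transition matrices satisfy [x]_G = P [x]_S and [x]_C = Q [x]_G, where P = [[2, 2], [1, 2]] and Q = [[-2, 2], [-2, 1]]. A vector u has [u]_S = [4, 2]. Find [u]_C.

First [u]_G = P [u]_S = [12, 8].
Then [u]_C = Q [u]_G = [-8, -16].

[-8, -16]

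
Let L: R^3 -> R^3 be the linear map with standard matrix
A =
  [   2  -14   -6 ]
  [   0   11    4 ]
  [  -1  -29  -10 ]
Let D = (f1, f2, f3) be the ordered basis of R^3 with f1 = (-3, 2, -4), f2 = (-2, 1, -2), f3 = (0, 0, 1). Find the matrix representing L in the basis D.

The j-th column of [L]_D is [L(fj)]_D.
L(f1) = A f1 = (-10, 6, -15) = 2f1 + 2f2 - 3f3, so column 1 is (2, 2, -3).
Repeating for f2, f3 and assembling the columns gives [[2, 0, 2], [2, 3, 0], [-3, -1, -2]].

[[2, 0, 2], [2, 3, 0], [-3, -1, -2]]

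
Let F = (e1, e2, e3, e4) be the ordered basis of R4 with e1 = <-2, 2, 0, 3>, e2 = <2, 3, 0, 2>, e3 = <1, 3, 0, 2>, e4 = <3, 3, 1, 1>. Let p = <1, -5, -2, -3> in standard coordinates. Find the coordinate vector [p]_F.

Write p = c_1 e1 + ... + c_4 e4 and solve for the c_i.
Row-reducing the augmented matrix [M | p] gives c = (-1, 4, -3, -2).
Check: -e1 + 4e2 - 3e3 - 2e4 = <1, -5, -2, -3>.

<-1, 4, -3, -2>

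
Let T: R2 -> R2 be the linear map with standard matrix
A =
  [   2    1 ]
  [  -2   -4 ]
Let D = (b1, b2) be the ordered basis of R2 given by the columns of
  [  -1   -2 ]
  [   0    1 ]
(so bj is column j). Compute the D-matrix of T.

Let P have columns b1, b2. Then [T]_D = P^(-1) A P.
Here det P = -1, so P^(-1) is integer; computing A P first and then P^(-1)(A P) gives [[-2, 3], [2, 0]].

[[-2, 3], [2, 0]]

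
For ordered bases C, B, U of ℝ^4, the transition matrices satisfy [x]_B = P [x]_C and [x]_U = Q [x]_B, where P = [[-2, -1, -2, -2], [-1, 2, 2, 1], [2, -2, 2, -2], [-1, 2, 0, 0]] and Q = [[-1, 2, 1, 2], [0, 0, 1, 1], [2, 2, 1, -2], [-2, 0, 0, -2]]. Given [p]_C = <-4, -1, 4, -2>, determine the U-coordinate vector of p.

Composing the changes, [p]_U = Q P [p]_C.
Q P = [[0, 7, 8, 2], [1, 0, 2, -2], [-2, -4, 2, -4], [6, -2, 4, 4]]; applying this to <-4, -1, 4, -2> gives <21, 8, 28, -14>.

<21, 8, 28, -14>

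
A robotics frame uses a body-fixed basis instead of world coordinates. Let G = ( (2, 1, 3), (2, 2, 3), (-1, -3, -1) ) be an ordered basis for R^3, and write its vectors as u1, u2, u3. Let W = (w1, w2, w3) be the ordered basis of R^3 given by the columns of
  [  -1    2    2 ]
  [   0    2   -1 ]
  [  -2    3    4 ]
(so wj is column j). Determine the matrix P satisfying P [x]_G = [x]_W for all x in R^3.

[[2, 0, 1], [1, 1, -1], [1, 0, 1]]

Column j of P is [uj]_W, since P maps G-coordinates to W-coordinates.
Expressing u1 in W: u1 = 2w1 + w2 + w3, so column 1 of P is (2, 1, 1).
Doing the same for each uj gives P = [[2, 0, 1], [1, 1, -1], [1, 0, 1]].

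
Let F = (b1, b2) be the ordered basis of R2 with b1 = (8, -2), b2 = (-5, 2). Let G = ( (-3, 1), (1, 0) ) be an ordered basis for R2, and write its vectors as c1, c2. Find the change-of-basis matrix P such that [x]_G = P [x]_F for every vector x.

Column j of P is [bj]_G, since P maps F-coordinates to G-coordinates.
Expressing b1 in G: b1 = -2c1 + 2c2, so column 1 of P is (-2, 2).
Doing the same for each bj gives P = [[-2, 2], [2, 1]].

[[-2, 2], [2, 1]]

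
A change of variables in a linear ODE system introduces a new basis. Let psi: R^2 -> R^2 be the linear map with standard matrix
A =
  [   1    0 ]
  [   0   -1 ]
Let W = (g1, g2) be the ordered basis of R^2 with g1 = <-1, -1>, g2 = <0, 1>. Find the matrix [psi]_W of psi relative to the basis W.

[[1, 0], [2, -1]]

The j-th column of [psi]_W is [psi(gj)]_W.
psi(g1) = A g1 = <-1, 1> = g1 + 2g2, so column 1 is <1, 2>.
Repeating for g2 and assembling the columns gives [[1, 0], [2, -1]].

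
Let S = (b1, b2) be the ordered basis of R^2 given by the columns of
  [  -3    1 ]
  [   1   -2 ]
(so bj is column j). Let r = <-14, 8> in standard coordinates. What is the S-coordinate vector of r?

Write r = c_1 b1 + c_2 b2 and solve for the c_i.
System: -3c_1 + c_2 = -14, c_1 - 2c_2 = 8; solving gives c_1 = 4, c_2 = -2.
Check: 4b1 - 2b2 = <-14, 8>.

<4, -2>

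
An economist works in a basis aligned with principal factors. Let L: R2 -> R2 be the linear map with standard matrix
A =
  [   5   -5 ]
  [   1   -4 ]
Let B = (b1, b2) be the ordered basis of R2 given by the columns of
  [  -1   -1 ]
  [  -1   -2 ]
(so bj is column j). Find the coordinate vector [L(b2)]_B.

<-3, -2>

Column 2 of [L]_B is the B-coordinate vector of L(b2).
In standard coordinates L(b2) = A b2 = <5, 7>.
Converting to B: <5, 7> = -3b1 - 2b2, so the coordinate vector is <-3, -2>.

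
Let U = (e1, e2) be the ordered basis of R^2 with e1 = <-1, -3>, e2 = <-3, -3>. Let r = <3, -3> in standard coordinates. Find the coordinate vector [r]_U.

<3, -2>

We seek scalars with c_1 e1 + c_2 e2 = r; equivalently solve M c = r where the columns of M are e1, e2.
System: -c_1 - 3c_2 = 3, -3c_1 - 3c_2 = -3; solving gives c_1 = 3, c_2 = -2.
Check: 3e1 - 2e2 = <3, -3>.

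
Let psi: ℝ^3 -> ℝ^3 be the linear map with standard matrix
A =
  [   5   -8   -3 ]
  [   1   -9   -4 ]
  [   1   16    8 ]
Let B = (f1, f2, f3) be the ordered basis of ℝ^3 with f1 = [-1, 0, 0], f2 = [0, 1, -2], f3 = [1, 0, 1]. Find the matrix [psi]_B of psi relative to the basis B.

[[2, 0, 1], [-1, -1, -3], [-3, -2, 3]]

Let P have columns f1, ..., f3. Then [psi]_B = P^(-1) A P.
Here det P = -1, so P^(-1) is integer; computing A P first and then P^(-1)(A P) gives [[2, 0, 1], [-1, -1, -3], [-3, -2, 3]].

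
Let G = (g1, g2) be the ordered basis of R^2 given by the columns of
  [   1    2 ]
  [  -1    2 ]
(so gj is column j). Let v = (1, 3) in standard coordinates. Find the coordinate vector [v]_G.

Write v = c_1 g1 + c_2 g2 and solve for the c_i.
System: c_1 + 2c_2 = 1, -c_1 + 2c_2 = 3; solving gives c_1 = -1, c_2 = 1.
Check: -g1 + g2 = (1, 3).

(-1, 1)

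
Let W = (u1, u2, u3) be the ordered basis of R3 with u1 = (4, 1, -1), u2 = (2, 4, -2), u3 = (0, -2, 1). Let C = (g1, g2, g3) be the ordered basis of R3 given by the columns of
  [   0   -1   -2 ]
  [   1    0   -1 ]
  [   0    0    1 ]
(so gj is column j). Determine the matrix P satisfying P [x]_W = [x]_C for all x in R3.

[[0, 2, -1], [-2, 2, -2], [-1, -2, 1]]

Let M have columns uj and N have columns gj. Then for every x, N [x]_C = x = M [x]_W, so P = N^(-1) M.
Since det N = 1, N^(-1) has integer entries; multiplying gives P = [[0, 2, -1], [-2, 2, -2], [-1, -2, 1]].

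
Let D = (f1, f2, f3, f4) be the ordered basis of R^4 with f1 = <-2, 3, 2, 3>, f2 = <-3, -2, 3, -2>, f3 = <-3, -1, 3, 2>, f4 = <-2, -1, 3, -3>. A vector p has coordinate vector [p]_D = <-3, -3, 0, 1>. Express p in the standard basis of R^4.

p = M [p]_D, where M has columns f1, ..., f4.
Carrying out the matrix-vector product, p = <13, -4, -12, -6>.

<13, -4, -12, -6>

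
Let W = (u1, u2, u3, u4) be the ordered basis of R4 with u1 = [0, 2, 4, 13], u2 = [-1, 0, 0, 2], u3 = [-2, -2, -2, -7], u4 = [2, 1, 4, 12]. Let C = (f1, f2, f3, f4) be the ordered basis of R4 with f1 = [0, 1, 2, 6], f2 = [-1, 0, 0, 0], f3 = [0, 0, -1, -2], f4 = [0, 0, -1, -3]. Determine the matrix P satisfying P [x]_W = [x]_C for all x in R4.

Take x = uj: its W-coordinates are the j-th standard unit vector, so P e_j — column j of P — equals [uj]_C.
u1 = 2f1 + 0·f2 + f3 - f4, giving column 1 = [2, 0, 1, -1]; repeating for each j gives P = [[2, 0, -2, 1], [0, 1, 2, -2], [1, 2, -1, 0], [-1, -2, -1, -2]].

[[2, 0, -2, 1], [0, 1, 2, -2], [1, 2, -1, 0], [-1, -2, -1, -2]]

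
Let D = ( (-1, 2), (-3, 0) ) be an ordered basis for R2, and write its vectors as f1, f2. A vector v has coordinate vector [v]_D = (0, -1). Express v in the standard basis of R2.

(3, 0)

The coordinates say v = 0·f1 - f2; adding the scaled basis vectors gives (3, 0).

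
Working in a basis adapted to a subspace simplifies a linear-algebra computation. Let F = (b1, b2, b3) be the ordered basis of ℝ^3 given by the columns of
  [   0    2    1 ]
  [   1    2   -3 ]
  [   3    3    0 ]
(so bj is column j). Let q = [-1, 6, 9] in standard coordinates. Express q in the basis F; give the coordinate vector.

We seek scalars with c_1 b1 + ... + c_3 b3 = q; equivalently solve M c = q where the columns of M are b1, ..., b3.
Row-reducing the augmented matrix [M | q] gives c = (3, 0, -1).
Check: 3b1 + 0·b2 - b3 = [-1, 6, 9].

[3, 0, -1]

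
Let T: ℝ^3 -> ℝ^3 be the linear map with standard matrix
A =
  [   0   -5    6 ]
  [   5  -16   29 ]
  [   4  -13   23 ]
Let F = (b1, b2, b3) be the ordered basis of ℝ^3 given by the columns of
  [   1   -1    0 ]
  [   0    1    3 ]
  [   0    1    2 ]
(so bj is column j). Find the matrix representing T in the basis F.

With P the matrix whose columns are b1, ..., b3, [T]_F = P^(-1) A P.
Column by column: T(b1) = A b1 = <0, 5, 4>; its F-coordinates <2, 2, 1> give column 1.
Continuing for each basis vector yields [T]_F = [[2, 3, -2], [2, 2, 1], [1, 2, 3]].

[[2, 3, -2], [2, 2, 1], [1, 2, 3]]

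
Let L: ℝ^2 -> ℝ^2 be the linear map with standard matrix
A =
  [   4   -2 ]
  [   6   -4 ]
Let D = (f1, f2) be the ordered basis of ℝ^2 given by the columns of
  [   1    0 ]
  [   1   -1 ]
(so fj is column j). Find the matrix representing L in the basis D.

Let P have columns f1, f2. Then [L]_D = P^(-1) A P.
Here det P = -1, so P^(-1) is integer; computing A P first and then P^(-1)(A P) gives [[2, 2], [0, -2]].

[[2, 2], [0, -2]]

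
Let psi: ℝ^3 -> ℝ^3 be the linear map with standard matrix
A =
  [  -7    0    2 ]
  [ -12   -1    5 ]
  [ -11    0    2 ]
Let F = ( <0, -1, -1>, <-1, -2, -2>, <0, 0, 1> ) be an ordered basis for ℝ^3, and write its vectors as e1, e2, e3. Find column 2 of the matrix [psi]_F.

<2, -3, 3>

Compute psi(e2) = A e2 = <3, 4, 7> in standard coordinates.
Then write this in F-coordinates: solve for y in y_1 e1 + ... + y_3 e3 = <3, 4, 7>.
This gives y = <2, -3, 3>, which is column 2 of [psi]_F.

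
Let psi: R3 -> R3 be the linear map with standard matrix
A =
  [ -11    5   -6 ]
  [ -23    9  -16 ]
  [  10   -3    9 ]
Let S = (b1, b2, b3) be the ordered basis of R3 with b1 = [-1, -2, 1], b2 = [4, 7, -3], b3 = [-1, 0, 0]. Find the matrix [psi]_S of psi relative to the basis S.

The j-th column of [psi]_S is [psi(bj)]_S.
psi(b1) = A b1 = [-5, -11, 5] = 2b1 - b2 - b3, so column 1 is [2, -1, -1].
Repeating for b2, b3 and assembling the columns gives [[2, 1, -1], [-1, 3, 3], [-1, 2, 2]].

[[2, 1, -1], [-1, 3, 3], [-1, 2, 2]]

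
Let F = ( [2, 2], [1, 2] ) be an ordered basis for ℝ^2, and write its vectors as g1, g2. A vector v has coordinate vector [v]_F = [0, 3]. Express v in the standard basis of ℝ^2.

[3, 6]

The coordinates say v = 0·g1 + 3g2; adding the scaled basis vectors gives [3, 6].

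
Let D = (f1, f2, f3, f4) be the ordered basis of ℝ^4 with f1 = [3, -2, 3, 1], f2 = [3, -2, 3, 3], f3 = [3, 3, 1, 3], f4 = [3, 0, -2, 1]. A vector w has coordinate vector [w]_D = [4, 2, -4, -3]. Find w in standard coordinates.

w = M [w]_D, where M has columns f1, ..., f4.
Carrying out the matrix-vector product, w = [-3, -24, 20, -5].

[-3, -24, 20, -5]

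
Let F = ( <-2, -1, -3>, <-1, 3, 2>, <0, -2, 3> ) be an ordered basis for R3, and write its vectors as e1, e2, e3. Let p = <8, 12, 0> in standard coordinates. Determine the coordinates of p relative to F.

[p]_F is the unique c with M c = p, where M has columns e1, ..., e3.
Row-reducing the augmented matrix [M | p] gives c = (-4, 0, -4).
Check: -4e1 + 0·e2 - 4e3 = <8, 12, 0>.

<-4, 0, -4>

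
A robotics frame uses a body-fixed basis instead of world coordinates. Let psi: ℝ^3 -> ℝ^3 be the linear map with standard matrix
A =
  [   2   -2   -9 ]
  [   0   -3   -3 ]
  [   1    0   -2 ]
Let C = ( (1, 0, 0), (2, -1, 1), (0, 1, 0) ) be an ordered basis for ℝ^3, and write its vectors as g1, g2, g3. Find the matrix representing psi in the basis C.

[[0, -3, -2], [1, 0, 0], [1, 0, -3]]

Let P have columns g1, ..., g3. Then [psi]_C = P^(-1) A P.
Here det P = -1, so P^(-1) is integer; computing A P first and then P^(-1)(A P) gives [[0, -3, -2], [1, 0, 0], [1, 0, -3]].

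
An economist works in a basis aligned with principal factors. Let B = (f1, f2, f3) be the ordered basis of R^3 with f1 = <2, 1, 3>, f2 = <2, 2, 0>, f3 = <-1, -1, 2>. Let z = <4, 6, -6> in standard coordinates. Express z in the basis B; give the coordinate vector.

<-2, 4, 0>

[z]_B is the unique c with M c = z, where M has columns f1, ..., f3.
Solving this 3x3 system gives c = (-2, 4, 0).
Check: -2f1 + 4f2 + 0·f3 = <4, 6, -6>.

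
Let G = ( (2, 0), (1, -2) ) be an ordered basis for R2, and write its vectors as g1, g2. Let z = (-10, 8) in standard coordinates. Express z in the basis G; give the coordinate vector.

Write z = c_1 g1 + c_2 g2 and solve for the c_i.
System: 2c_1 + c_2 = -10, 0c_1 - 2c_2 = 8; solving gives c_1 = -3, c_2 = -4.
Check: -3g1 - 4g2 = (-10, 8).

(-3, -4)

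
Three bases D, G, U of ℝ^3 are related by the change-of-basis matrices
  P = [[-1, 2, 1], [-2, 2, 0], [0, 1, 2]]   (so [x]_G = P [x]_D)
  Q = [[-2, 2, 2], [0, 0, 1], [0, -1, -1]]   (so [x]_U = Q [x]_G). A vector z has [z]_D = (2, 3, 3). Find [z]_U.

(8, 9, -11)

First [z]_G = P [z]_D = (7, 2, 9).
Then [z]_U = Q [z]_G = (8, 9, -11).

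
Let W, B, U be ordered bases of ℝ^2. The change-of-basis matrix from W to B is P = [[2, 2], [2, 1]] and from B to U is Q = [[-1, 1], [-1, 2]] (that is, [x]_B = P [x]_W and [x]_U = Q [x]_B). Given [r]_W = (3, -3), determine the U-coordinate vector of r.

First [r]_B = P [r]_W = (0, 3).
Then [r]_U = Q [r]_B = (3, 6).

(3, 6)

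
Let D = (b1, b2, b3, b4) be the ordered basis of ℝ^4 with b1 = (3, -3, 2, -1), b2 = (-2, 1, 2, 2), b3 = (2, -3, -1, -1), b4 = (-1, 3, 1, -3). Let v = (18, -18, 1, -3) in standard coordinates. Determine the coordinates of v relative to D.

Write v = c_1 b1 + ... + c_4 b4 and solve for the c_i.
Row-reducing the augmented matrix [M | v] gives c = (4, -3, -1, -2).
Check: 4b1 - 3b2 - b3 - 2b4 = (18, -18, 1, -3).

(4, -3, -1, -2)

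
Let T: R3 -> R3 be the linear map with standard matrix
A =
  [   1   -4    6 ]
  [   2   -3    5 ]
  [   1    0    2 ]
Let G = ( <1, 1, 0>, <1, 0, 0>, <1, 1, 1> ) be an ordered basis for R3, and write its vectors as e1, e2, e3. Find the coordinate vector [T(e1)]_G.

Compute T(e1) = A e1 = <-3, -1, 1> in standard coordinates.
Then write this in G-coordinates: solve for y in y_1 e1 + ... + y_3 e3 = <-3, -1, 1>.
This gives y = <-2, -2, 1>, which is column 1 of [T]_G.

<-2, -2, 1>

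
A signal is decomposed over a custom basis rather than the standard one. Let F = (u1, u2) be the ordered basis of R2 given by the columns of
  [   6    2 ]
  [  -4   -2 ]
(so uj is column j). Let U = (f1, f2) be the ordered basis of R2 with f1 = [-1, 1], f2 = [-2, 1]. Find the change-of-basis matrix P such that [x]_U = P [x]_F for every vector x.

Take x = uj: its F-coordinates are the j-th standard unit vector, so P e_j — column j of P — equals [uj]_U.
u1 = -2f1 - 2f2, giving column 1 = [-2, -2]; repeating for each j gives P = [[-2, -2], [-2, 0]].

[[-2, -2], [-2, 0]]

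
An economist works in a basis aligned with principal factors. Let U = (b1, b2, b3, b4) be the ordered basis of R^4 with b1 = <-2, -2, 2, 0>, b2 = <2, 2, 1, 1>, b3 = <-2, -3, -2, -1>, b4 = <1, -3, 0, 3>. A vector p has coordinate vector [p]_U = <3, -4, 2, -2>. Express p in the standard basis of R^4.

<-20, -14, -2, -12>

The coordinates say p = 3b1 - 4b2 + 2b3 - 2b4; adding the scaled basis vectors gives <-20, -14, -2, -12>.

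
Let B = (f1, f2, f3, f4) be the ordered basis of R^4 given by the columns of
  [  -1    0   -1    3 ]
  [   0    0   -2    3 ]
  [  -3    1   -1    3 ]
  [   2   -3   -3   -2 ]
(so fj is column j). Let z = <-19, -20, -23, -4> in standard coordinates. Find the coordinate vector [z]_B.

<3, 2, 4, -4>

We seek scalars with c_1 f1 + ... + c_4 f4 = z; equivalently solve M c = z where the columns of M are f1, ..., f4.
Solving this 4x4 system gives c = (3, 2, 4, -4).
Check: 3f1 + 2f2 + 4f3 - 4f4 = <-19, -20, -23, -4>.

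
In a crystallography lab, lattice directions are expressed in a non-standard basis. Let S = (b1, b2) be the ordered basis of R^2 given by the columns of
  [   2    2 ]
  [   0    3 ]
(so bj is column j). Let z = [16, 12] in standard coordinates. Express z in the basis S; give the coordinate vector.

[4, 4]

We seek scalars with c_1 b1 + c_2 b2 = z; equivalently solve M c = z where the columns of M are b1, b2.
System: 2c_1 + 2c_2 = 16, 0c_1 + 3c_2 = 12; solving gives c_1 = 4, c_2 = 4.
Check: 4b1 + 4b2 = [16, 12].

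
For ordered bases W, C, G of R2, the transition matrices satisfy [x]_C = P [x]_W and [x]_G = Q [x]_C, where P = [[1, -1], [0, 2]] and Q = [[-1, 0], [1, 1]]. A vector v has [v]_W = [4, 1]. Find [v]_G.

First [v]_C = P [v]_W = [3, 2].
Then [v]_G = Q [v]_C = [-3, 5].

[-3, 5]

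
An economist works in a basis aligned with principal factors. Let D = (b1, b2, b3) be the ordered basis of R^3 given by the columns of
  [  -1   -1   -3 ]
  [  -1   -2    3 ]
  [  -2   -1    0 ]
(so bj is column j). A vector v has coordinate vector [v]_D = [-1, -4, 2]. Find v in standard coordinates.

[-1, 15, 6]

v = M [v]_D, where M has columns b1, ..., b3.
Carrying out the matrix-vector product, v = [-1, 15, 6].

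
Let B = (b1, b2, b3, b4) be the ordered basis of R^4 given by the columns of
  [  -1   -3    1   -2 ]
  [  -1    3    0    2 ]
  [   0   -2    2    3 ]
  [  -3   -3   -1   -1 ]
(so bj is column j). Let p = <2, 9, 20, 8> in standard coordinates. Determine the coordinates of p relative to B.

[p]_B is the unique c with M c = p, where M has columns b1, ..., b4.
Gaussian elimination on [M | p] yields c = (-4, -1, 3, 4).
Check: -4b1 - b2 + 3b3 + 4b4 = <2, 9, 20, 8>.

<-4, -1, 3, 4>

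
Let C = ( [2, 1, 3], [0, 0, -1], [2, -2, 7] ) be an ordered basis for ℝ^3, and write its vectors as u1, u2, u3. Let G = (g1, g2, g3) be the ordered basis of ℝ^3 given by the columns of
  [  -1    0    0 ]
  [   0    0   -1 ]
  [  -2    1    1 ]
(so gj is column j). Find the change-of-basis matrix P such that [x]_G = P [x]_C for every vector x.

[[-2, 0, -2], [0, -1, 1], [-1, 0, 2]]

Let M have columns uj and N have columns gj. Then for every x, N [x]_G = x = M [x]_C, so P = N^(-1) M.
Since det N = -1, N^(-1) has integer entries; multiplying gives P = [[-2, 0, -2], [0, -1, 1], [-1, 0, 2]].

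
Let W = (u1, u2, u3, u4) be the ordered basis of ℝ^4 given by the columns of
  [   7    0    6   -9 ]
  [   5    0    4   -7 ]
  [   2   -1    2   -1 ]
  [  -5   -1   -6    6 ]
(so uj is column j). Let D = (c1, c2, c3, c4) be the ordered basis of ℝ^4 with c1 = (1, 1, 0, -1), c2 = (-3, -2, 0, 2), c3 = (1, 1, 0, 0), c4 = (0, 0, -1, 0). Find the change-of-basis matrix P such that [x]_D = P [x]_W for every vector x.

Let M have columns uj and N have columns cj. Then for every x, N [x]_D = x = M [x]_W, so P = N^(-1) M.
Since det N = 1, N^(-1) has integer entries; multiplying gives P = [[1, 1, 2, -2], [-2, 0, -2, 2], [0, -1, -2, -1], [-2, 1, -2, 1]].

[[1, 1, 2, -2], [-2, 0, -2, 2], [0, -1, -2, -1], [-2, 1, -2, 1]]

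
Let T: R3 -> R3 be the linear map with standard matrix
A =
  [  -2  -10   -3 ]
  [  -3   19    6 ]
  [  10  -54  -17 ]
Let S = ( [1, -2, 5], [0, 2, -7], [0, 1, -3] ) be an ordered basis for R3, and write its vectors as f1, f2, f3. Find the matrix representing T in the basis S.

[[3, 1, -1], [-3, 0, 1], [1, -2, -3]]

Let P have columns f1, ..., f3. Then [T]_S = P^(-1) A P.
Here det P = 1, so P^(-1) is integer; computing A P first and then P^(-1)(A P) gives [[3, 1, -1], [-3, 0, 1], [1, -2, -3]].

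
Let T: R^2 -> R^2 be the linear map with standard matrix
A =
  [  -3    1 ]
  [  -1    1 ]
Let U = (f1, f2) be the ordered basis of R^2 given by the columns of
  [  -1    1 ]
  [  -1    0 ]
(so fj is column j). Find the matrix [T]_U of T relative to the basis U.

[[0, 1], [2, -2]]

The j-th column of [T]_U is [T(fj)]_U.
T(f1) = A f1 = (2, 0) = 0·f1 + 2f2, so column 1 is (0, 2).
Repeating for f2 and assembling the columns gives [[0, 1], [2, -2]].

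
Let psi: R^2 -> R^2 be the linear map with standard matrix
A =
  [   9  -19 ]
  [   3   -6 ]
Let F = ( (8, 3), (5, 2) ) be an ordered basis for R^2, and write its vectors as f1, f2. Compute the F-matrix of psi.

[[0, -1], [3, 3]]

With P the matrix whose columns are f1, f2, [psi]_F = P^(-1) A P.
Column by column: psi(f1) = A f1 = (15, 6); its F-coordinates (0, 3) give column 1.
Continuing for each basis vector yields [psi]_F = [[0, -1], [3, 3]].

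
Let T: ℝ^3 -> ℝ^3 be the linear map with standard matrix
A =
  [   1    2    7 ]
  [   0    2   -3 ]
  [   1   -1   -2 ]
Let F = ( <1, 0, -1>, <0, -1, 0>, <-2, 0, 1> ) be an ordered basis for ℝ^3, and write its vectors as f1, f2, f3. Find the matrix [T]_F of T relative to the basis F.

The j-th column of [T]_F is [T(fj)]_F.
T(f1) = A f1 = <-6, 3, 3> = 0·f1 - 3f2 + 3f3, so column 1 is <0, -3, 3>.
Repeating for f2, f3 and assembling the columns gives [[0, 0, 3], [-3, 2, 3], [3, 1, -1]].

[[0, 0, 3], [-3, 2, 3], [3, 1, -1]]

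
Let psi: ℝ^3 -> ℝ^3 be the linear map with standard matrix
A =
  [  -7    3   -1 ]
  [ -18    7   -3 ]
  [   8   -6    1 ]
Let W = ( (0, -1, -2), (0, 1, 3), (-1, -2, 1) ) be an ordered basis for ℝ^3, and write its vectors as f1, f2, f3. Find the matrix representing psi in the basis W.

The j-th column of [psi]_W is [psi(fj)]_W.
psi(f1) = A f1 = (-1, -1, 4) = 0·f1 + f2 + f3, so column 1 is (0, 1, 1).
Repeating for f2, f3 and assembling the columns gives [[0, 3, 2], [1, 1, 3], [1, 0, 0]].

[[0, 3, 2], [1, 1, 3], [1, 0, 0]]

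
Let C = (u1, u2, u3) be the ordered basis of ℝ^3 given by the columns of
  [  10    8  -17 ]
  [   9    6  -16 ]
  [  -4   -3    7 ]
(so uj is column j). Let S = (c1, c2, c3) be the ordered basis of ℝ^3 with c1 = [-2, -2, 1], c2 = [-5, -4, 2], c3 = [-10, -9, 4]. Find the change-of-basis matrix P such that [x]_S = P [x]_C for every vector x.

[[0, 1, 1], [0, -2, -1], [-1, 0, 2]]

Let M have columns uj and N have columns cj. Then for every x, N [x]_S = x = M [x]_C, so P = N^(-1) M.
Since det N = 1, N^(-1) has integer entries; multiplying gives P = [[0, 1, 1], [0, -2, -1], [-1, 0, 2]].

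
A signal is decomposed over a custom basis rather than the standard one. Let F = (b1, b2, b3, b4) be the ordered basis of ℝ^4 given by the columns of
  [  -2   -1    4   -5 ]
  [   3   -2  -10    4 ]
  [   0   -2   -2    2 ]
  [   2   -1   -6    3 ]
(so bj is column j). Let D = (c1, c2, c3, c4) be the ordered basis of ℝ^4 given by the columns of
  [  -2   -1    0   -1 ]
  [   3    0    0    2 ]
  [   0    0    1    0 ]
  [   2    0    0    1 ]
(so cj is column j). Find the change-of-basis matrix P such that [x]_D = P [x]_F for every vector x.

[[1, 0, -2, 2], [0, 2, 2, 2], [0, -2, -2, 2], [0, -1, -2, -1]]

Let M have columns bj and N have columns cj. Then for every x, N [x]_D = x = M [x]_F, so P = N^(-1) M.
Since det N = -1, N^(-1) has integer entries; multiplying gives P = [[1, 0, -2, 2], [0, 2, 2, 2], [0, -2, -2, 2], [0, -1, -2, -1]].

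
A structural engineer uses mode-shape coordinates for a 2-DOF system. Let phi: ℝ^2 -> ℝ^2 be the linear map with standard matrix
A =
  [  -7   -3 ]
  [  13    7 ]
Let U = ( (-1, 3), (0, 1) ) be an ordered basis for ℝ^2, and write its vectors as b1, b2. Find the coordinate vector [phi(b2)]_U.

Compute phi(b2) = A b2 = (-3, 7) in standard coordinates.
Then write this in U-coordinates: solve for y in y_1 b1 + y_2 b2 = (-3, 7).
This gives y = (3, -2), which is column 2 of [phi]_U.

(3, -2)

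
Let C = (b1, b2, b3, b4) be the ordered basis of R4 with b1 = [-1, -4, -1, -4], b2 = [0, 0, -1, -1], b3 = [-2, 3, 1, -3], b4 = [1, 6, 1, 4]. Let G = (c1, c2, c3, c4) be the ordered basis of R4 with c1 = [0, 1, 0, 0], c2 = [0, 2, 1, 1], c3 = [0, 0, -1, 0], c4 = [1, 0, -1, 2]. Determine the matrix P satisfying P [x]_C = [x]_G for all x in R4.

Take x = bj: its C-coordinates are the j-th standard unit vector, so P e_j — column j of P — equals [bj]_G.
b1 = 0·c1 - 2c2 + 0·c3 - c4, giving column 1 = [0, -2, 0, -1]; repeating for each j gives P = [[0, 2, 1, 2], [-2, -1, 1, 2], [0, 0, 2, 0], [-1, 0, -2, 1]].

[[0, 2, 1, 2], [-2, -1, 1, 2], [0, 0, 2, 0], [-1, 0, -2, 1]]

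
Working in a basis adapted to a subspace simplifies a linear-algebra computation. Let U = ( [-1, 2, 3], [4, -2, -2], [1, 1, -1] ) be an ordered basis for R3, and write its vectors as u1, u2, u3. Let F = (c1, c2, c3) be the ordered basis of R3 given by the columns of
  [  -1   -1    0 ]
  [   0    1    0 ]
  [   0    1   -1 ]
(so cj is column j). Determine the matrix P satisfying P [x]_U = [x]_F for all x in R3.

Take x = uj: its U-coordinates are the j-th standard unit vector, so P e_j — column j of P — equals [uj]_F.
u1 = -c1 + 2c2 - c3, giving column 1 = [-1, 2, -1]; repeating for each j gives P = [[-1, -2, -2], [2, -2, 1], [-1, 0, 2]].

[[-1, -2, -2], [2, -2, 1], [-1, 0, 2]]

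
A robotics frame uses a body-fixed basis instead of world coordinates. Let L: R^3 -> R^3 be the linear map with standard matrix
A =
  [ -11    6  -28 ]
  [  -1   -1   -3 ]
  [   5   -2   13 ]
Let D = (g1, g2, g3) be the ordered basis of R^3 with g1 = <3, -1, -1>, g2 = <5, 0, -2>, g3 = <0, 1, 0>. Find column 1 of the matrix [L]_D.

Compute L(g1) = A g1 = <-11, 1, 4> in standard coordinates.
Then write this in D-coordinates: solve for y in y_1 g1 + ... + y_3 g3 = <-11, 1, 4>.
This gives y = <-2, -1, -1>, which is column 1 of [L]_D.

<-2, -1, -1>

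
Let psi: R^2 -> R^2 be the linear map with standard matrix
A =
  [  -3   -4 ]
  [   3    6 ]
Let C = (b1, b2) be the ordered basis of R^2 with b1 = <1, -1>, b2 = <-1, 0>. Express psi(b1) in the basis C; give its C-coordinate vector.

<3, 2>

Compute psi(b1) = A b1 = <1, -3> in standard coordinates.
Then write this in C-coordinates: solve for y in y_1 b1 + y_2 b2 = <1, -3>.
This gives y = <3, 2>, which is column 1 of [psi]_C.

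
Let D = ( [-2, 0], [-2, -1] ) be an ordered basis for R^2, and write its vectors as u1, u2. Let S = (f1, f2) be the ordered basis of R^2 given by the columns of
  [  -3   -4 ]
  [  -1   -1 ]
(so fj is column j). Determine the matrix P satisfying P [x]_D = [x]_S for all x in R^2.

[[-2, 2], [2, -1]]

Take x = uj: its D-coordinates are the j-th standard unit vector, so P e_j — column j of P — equals [uj]_S.
u1 = -2f1 + 2f2, giving column 1 = [-2, 2]; repeating for each j gives P = [[-2, 2], [2, -1]].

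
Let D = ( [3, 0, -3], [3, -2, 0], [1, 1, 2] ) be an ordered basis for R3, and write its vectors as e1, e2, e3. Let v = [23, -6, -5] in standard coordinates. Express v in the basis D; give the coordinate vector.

[3, 4, 2]

We seek scalars with c_1 e1 + ... + c_3 e3 = v; equivalently solve M c = v where the columns of M are e1, ..., e3.
Solving this 3x3 system gives c = (3, 4, 2).
Check: 3e1 + 4e2 + 2e3 = [23, -6, -5].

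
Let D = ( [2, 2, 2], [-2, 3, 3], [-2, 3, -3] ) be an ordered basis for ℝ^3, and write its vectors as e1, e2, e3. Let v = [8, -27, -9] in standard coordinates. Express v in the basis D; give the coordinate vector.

[v]_D is the unique c with M c = v, where M has columns e1, ..., e3.
Solving this 3x3 system gives c = (-3, -4, -3).
Check: -3e1 - 4e2 - 3e3 = [8, -27, -9].

[-3, -4, -3]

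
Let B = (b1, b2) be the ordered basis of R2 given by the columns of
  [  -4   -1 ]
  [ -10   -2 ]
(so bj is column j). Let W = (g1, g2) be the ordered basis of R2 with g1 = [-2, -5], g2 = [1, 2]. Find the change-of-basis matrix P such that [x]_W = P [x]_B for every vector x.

Column j of P is [bj]_W, since P maps B-coordinates to W-coordinates.
Expressing b1 in W: b1 = 2g1 + 0·g2, so column 1 of P is [2, 0].
Doing the same for each bj gives P = [[2, 0], [0, -1]].

[[2, 0], [0, -1]]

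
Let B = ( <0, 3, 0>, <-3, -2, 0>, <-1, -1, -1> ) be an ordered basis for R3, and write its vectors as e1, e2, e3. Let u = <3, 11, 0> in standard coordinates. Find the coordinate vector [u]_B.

<3, -1, 0>

Write u = c_1 e1 + ... + c_3 e3 and solve for the c_i.
Row-reducing the augmented matrix [M | u] gives c = (3, -1, 0).
Check: 3e1 - e2 + 0·e3 = <3, 11, 0>.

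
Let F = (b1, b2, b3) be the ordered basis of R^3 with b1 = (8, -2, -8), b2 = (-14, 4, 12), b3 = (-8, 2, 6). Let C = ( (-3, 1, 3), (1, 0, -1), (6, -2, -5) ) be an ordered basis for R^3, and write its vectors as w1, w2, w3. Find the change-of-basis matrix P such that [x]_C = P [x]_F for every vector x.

Take x = bj: its F-coordinates are the j-th standard unit vector, so P e_j — column j of P — equals [bj]_C.
b1 = -2w1 + 2w2 + 0·w3, giving column 1 = (-2, 2, 0); repeating for each j gives P = [[-2, 0, -2], [2, -2, -2], [0, -2, -2]].

[[-2, 0, -2], [2, -2, -2], [0, -2, -2]]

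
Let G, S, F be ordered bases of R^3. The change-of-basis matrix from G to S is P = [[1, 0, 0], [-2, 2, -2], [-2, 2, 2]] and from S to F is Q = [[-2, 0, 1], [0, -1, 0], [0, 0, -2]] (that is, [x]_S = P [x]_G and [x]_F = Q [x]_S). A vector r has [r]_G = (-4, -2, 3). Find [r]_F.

Composing the changes, [r]_F = Q P [r]_G.
Q P = [[-4, 2, 2], [2, -2, 2], [4, -4, -4]]; applying this to (-4, -2, 3) gives (18, 2, -20).

(18, 2, -20)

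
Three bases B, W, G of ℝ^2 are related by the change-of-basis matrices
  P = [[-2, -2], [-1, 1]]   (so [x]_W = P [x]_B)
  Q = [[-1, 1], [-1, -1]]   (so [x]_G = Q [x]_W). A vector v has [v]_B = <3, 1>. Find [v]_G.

First [v]_W = P [v]_B = <-8, -2>.
Then [v]_G = Q [v]_W = <6, 10>.

<6, 10>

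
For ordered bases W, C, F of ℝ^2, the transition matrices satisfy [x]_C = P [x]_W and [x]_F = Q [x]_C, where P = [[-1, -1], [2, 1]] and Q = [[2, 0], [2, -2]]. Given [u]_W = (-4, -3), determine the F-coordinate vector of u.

Apply P to get C-coordinates (7, -11), then Q to get F-coordinates.
The result is [u]_F = (14, 36).

(14, 36)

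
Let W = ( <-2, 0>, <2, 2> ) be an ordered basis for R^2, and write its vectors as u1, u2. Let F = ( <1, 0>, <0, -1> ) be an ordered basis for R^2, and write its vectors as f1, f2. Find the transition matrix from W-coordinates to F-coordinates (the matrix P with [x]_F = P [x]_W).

[[-2, 2], [0, -2]]

Let M have columns uj and N have columns fj. Then for every x, N [x]_F = x = M [x]_W, so P = N^(-1) M.
Since det N = -1, N^(-1) has integer entries; multiplying gives P = [[-2, 2], [0, -2]].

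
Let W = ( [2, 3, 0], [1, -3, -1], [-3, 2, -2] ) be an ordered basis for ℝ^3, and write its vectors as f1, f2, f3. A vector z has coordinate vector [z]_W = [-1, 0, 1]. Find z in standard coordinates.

[-5, -1, -2]

The coordinates say z = -f1 + 0·f2 + f3; adding the scaled basis vectors gives [-5, -1, -2].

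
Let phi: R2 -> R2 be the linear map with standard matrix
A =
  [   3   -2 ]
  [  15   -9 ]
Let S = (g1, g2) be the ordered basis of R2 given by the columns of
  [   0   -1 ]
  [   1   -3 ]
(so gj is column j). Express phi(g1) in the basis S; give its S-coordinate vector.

Column 1 of [phi]_S is the S-coordinate vector of phi(g1).
In standard coordinates phi(g1) = A g1 = [-2, -9].
Converting to S: [-2, -9] = -3g1 + 2g2, so the coordinate vector is [-3, 2].

[-3, 2]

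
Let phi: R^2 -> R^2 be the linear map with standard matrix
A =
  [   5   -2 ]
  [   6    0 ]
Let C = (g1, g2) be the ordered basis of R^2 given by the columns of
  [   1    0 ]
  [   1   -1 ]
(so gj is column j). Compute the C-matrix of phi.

Let P have columns g1, g2. Then [phi]_C = P^(-1) A P.
Here det P = -1, so P^(-1) is integer; computing A P first and then P^(-1)(A P) gives [[3, 2], [-3, 2]].

[[3, 2], [-3, 2]]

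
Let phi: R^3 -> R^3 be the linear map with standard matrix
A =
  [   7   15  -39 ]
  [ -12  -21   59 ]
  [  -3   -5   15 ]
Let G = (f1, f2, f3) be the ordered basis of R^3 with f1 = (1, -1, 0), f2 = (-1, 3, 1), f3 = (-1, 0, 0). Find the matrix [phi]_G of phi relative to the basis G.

The j-th column of [phi]_G is [phi(fj)]_G.
phi(f1) = A f1 = (-8, 9, 2) = -3f1 + 2f2 + 3f3, so column 1 is (-3, 2, 3).
Repeating for f2, f3 and assembling the columns gives [[-3, 1, -3], [2, 3, 3], [3, -1, 1]].

[[-3, 1, -3], [2, 3, 3], [3, -1, 1]]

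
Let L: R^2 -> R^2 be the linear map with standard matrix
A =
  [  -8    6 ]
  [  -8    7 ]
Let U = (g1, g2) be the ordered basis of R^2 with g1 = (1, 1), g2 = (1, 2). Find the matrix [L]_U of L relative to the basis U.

Let P have columns g1, g2. Then [L]_U = P^(-1) A P.
Here det P = 1, so P^(-1) is integer; computing A P first and then P^(-1)(A P) gives [[-3, 2], [1, 2]].

[[-3, 2], [1, 2]]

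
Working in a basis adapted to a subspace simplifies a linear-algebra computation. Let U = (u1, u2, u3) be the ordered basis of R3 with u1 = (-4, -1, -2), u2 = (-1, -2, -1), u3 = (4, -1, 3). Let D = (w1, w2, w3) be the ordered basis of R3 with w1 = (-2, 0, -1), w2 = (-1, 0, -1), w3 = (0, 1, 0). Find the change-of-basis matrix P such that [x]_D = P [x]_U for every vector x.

Column j of P is [uj]_D, since P maps U-coordinates to D-coordinates.
Expressing u1 in D: u1 = 2w1 + 0·w2 - w3, so column 1 of P is (2, 0, -1).
Doing the same for each uj gives P = [[2, 0, -1], [0, 1, -2], [-1, -2, -1]].

[[2, 0, -1], [0, 1, -2], [-1, -2, -1]]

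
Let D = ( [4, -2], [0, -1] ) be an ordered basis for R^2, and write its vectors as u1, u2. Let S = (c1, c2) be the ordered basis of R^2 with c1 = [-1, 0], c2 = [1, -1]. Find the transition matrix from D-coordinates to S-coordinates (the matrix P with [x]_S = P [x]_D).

[[-2, 1], [2, 1]]

Let M have columns uj and N have columns cj. Then for every x, N [x]_S = x = M [x]_D, so P = N^(-1) M.
Since det N = 1, N^(-1) has integer entries; multiplying gives P = [[-2, 1], [2, 1]].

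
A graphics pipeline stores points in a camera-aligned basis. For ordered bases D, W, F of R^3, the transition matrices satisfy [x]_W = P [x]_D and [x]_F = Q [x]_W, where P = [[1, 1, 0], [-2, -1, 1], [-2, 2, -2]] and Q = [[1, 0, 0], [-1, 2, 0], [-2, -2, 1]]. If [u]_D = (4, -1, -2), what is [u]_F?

First [u]_W = P [u]_D = (3, -9, -6).
Then [u]_F = Q [u]_W = (3, -21, 6).

(3, -21, 6)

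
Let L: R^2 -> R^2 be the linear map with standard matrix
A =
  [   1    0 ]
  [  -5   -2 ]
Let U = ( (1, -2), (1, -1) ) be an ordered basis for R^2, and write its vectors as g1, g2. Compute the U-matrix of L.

[[0, 2], [1, -1]]

The j-th column of [L]_U is [L(gj)]_U.
L(g1) = A g1 = (1, -1) = 0·g1 + g2, so column 1 is (0, 1).
Repeating for g2 and assembling the columns gives [[0, 2], [1, -1]].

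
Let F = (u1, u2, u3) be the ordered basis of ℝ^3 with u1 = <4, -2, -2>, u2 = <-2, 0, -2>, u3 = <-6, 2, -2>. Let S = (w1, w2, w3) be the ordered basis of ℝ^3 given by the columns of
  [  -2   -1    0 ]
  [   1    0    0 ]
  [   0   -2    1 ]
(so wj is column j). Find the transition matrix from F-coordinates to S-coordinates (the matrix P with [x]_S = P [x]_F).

[[-2, 0, 2], [0, 2, 2], [-2, 2, 2]]

Take x = uj: its F-coordinates are the j-th standard unit vector, so P e_j — column j of P — equals [uj]_S.
u1 = -2w1 + 0·w2 - 2w3, giving column 1 = <-2, 0, -2>; repeating for each j gives P = [[-2, 0, 2], [0, 2, 2], [-2, 2, 2]].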